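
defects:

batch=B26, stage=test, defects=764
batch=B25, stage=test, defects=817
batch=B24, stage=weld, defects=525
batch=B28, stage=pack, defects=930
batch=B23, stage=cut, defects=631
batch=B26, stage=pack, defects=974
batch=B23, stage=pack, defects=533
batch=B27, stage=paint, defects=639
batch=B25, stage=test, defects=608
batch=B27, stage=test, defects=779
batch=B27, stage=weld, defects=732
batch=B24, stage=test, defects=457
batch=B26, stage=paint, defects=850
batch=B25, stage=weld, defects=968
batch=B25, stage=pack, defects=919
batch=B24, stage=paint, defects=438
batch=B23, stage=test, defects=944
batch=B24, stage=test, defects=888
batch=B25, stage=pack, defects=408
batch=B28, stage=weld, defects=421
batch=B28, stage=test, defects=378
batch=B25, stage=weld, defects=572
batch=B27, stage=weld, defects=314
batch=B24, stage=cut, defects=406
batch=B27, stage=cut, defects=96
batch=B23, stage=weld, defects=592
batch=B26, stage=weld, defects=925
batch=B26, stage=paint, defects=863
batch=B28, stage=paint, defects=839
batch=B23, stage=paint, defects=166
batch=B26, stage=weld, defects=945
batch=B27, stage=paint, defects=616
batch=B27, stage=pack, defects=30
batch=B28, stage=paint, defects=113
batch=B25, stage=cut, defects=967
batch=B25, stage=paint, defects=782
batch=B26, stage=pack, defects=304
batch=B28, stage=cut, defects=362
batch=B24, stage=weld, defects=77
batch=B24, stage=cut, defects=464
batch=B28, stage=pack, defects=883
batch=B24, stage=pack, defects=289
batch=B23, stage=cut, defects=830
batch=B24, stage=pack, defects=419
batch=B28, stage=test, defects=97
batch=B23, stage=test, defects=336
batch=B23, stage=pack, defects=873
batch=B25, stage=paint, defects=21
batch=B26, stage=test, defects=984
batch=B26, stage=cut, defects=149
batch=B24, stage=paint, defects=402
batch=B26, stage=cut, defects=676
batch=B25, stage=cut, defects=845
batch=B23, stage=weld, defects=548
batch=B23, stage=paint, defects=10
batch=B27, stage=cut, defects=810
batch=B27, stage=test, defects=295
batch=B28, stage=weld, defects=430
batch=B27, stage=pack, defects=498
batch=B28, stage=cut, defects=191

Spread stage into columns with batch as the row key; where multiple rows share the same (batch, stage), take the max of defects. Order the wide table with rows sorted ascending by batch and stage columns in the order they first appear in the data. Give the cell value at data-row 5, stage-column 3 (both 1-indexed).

With rows sorted ascending by batch, row 5 is batch=B27. stage columns in first-appearance order: test, weld, pack, cut, paint; column 3 is pack.
Long rows with batch=B27, stage=pack: max(30, 498) = 498.

498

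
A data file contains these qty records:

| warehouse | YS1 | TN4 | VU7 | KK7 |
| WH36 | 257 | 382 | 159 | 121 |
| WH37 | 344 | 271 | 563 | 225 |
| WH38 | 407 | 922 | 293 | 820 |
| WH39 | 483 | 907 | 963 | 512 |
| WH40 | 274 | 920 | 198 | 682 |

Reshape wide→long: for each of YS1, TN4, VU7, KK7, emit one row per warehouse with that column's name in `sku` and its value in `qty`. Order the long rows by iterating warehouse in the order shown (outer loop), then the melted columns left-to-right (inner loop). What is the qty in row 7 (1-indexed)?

563

20 rows total (5 × 4). Row 7: index ⌊(7-1)/4⌋ = 1 into warehouse → WH37; (7-1) mod 4 = 2 into the melted columns → VU7.
So row 7 is (WH37, VU7, 563); qty = 563.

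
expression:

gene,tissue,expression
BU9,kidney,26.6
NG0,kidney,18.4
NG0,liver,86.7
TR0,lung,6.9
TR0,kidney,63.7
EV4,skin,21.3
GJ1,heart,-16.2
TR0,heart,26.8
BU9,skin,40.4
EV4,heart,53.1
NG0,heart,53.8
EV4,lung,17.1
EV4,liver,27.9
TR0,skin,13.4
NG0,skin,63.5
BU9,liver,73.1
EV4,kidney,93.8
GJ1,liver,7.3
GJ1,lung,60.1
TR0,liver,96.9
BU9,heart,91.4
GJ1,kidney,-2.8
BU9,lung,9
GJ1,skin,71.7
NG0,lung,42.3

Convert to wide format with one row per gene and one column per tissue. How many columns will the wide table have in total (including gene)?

1 column for gene plus 5 distinct tissue values → 6 columns.

6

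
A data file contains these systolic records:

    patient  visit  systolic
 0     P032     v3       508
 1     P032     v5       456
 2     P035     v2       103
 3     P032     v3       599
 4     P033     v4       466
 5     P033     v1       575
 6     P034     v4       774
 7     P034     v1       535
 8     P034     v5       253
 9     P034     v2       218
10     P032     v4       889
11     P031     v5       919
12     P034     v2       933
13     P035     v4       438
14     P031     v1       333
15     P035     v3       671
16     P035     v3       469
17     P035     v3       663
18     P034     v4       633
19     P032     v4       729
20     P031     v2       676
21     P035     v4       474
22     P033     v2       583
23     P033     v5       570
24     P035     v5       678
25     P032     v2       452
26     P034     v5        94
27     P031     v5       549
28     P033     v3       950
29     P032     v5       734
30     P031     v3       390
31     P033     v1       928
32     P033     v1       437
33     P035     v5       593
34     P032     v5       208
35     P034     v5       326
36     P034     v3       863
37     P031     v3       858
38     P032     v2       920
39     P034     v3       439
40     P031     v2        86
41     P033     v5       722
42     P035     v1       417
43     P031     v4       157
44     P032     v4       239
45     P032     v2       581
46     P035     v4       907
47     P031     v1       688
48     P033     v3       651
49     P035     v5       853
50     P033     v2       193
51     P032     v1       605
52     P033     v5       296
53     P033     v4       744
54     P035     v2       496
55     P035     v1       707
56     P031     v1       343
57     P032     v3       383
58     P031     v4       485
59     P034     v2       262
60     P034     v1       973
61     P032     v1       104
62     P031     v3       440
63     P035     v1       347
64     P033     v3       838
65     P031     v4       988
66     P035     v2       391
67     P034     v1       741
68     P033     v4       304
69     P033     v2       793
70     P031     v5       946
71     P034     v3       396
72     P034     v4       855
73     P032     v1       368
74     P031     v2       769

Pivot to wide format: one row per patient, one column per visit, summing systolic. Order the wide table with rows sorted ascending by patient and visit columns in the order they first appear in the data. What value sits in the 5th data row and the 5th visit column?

1471

With rows sorted ascending by patient, row 5 is patient=P035. visit columns in first-appearance order: v3, v5, v2, v4, v1; column 5 is v1.
Long rows with patient=P035, visit=v1: 417 + 707 + 347 = 1471.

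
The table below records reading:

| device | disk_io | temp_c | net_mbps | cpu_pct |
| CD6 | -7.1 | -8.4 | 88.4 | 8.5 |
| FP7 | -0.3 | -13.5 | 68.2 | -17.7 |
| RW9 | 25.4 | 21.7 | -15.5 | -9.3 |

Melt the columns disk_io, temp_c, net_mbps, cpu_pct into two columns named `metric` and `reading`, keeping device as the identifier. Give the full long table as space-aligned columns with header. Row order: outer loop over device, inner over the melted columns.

device  metric    reading
CD6     disk_io   -7.1   
CD6     temp_c    -8.4   
CD6     net_mbps  88.4   
CD6     cpu_pct   8.5    
FP7     disk_io   -0.3   
FP7     temp_c    -13.5  
FP7     net_mbps  68.2   
FP7     cpu_pct   -17.7  
RW9     disk_io   25.4   
RW9     temp_c    21.7   
RW9     net_mbps  -15.5  
RW9     cpu_pct   -9.3   

Each (device, column) pair becomes one row: 3 × 4 = 12 rows.
For example, (CD6, disk_io) → reading=-7.1.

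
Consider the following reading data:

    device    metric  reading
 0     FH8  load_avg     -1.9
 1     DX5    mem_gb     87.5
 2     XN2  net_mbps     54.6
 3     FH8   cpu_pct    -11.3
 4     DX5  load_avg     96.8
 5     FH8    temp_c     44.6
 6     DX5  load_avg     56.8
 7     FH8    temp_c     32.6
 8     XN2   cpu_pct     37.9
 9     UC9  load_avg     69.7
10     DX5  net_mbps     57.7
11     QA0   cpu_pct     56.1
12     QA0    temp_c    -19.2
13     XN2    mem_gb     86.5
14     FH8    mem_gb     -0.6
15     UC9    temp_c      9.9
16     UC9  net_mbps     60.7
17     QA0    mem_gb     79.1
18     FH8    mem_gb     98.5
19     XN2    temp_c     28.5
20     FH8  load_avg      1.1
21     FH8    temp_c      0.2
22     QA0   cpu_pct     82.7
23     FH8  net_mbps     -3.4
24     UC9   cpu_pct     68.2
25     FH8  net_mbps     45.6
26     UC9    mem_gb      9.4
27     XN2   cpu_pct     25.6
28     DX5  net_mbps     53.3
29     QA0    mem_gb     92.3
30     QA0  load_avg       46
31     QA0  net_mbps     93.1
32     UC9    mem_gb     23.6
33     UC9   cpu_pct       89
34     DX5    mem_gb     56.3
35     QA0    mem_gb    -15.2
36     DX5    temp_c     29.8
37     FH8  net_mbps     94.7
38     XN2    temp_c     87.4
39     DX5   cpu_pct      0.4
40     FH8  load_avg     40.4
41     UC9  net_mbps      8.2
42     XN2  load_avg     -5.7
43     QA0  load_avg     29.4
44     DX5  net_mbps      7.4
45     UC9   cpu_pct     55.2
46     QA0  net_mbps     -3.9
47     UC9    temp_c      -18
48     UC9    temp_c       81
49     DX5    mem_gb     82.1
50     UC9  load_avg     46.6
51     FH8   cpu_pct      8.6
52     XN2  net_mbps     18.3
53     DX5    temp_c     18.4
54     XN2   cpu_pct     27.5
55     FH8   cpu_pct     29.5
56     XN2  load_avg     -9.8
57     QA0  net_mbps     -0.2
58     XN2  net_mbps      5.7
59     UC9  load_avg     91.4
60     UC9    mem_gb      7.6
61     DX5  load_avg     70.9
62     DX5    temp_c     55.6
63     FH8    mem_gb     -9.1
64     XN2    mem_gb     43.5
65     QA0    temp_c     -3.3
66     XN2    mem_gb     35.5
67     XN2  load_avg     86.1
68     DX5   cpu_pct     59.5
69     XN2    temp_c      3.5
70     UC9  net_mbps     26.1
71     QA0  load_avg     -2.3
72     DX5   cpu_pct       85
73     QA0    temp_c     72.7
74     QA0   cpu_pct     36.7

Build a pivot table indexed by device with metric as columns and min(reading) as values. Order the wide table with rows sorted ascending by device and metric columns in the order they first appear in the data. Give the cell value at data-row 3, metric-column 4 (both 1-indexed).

With rows sorted ascending by device, row 3 is device=QA0. metric columns in first-appearance order: load_avg, mem_gb, net_mbps, cpu_pct, temp_c; column 4 is cpu_pct.
Long rows with device=QA0, metric=cpu_pct: min(56.1, 82.7, 36.7) = 36.7.

36.7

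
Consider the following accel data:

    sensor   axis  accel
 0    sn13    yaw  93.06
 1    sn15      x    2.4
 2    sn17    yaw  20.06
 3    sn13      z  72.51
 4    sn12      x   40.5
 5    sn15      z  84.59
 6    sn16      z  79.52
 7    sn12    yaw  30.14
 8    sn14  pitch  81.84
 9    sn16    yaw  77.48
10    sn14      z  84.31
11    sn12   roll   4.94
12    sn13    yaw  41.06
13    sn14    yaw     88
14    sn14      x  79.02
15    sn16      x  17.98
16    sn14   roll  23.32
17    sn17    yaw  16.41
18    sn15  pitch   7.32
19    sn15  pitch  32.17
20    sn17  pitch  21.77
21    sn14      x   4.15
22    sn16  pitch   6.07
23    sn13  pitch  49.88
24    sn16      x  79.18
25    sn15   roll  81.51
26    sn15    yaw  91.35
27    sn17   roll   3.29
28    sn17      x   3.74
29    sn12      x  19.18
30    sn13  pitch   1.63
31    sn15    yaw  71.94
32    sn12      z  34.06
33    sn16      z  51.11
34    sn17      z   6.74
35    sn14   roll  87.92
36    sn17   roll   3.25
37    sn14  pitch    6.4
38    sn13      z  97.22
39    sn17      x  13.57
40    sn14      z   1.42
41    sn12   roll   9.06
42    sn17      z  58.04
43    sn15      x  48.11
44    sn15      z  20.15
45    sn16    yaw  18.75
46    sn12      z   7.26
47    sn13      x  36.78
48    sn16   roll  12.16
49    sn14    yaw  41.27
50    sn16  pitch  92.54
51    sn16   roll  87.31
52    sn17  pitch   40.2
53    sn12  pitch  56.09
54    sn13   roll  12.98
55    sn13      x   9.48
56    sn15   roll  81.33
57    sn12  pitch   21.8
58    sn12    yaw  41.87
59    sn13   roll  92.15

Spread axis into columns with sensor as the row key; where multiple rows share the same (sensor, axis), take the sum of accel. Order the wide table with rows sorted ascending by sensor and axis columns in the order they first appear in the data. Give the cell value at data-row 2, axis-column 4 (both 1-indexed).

51.51

With rows sorted ascending by sensor, row 2 is sensor=sn13. axis columns in first-appearance order: yaw, x, z, pitch, roll; column 4 is pitch.
Long rows with sensor=sn13, axis=pitch: 49.88 + 1.63 = 51.51.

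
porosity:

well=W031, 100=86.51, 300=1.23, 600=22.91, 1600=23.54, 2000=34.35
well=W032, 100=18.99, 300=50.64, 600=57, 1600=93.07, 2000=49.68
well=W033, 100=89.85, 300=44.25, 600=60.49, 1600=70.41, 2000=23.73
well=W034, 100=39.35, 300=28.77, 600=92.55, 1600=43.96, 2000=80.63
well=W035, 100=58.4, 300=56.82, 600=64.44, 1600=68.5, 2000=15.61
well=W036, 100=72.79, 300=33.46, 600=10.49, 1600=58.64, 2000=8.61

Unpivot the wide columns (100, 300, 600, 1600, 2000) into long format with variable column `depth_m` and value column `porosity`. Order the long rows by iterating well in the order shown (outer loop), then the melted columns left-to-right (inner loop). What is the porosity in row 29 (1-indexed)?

58.64

30 rows total (6 × 5). Row 29: index ⌊(29-1)/5⌋ = 5 into well → W036; (29-1) mod 5 = 3 into the melted columns → 1600.
So row 29 is (W036, 1600, 58.64); porosity = 58.64.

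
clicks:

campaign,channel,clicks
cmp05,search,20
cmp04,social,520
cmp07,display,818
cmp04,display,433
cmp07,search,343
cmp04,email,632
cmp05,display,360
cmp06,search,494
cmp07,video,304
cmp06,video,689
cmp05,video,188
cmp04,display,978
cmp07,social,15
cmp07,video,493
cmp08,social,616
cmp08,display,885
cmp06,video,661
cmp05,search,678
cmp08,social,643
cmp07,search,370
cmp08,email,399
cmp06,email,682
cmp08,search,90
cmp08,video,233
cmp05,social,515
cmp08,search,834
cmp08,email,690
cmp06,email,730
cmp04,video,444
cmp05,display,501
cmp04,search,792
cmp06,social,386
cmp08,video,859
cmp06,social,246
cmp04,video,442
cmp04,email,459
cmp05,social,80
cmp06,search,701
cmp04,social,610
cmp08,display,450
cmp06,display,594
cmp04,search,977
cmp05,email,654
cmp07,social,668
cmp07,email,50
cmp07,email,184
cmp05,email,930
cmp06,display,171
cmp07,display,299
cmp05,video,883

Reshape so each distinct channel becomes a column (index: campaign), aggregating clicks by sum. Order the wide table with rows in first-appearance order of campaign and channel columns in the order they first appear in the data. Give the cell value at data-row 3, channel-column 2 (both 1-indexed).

With rows in first-appearance order of campaign, row 3 is campaign=cmp07. channel columns in first-appearance order: search, social, display, email, video; column 2 is social.
Long rows with campaign=cmp07, channel=social: 15 + 668 = 683.

683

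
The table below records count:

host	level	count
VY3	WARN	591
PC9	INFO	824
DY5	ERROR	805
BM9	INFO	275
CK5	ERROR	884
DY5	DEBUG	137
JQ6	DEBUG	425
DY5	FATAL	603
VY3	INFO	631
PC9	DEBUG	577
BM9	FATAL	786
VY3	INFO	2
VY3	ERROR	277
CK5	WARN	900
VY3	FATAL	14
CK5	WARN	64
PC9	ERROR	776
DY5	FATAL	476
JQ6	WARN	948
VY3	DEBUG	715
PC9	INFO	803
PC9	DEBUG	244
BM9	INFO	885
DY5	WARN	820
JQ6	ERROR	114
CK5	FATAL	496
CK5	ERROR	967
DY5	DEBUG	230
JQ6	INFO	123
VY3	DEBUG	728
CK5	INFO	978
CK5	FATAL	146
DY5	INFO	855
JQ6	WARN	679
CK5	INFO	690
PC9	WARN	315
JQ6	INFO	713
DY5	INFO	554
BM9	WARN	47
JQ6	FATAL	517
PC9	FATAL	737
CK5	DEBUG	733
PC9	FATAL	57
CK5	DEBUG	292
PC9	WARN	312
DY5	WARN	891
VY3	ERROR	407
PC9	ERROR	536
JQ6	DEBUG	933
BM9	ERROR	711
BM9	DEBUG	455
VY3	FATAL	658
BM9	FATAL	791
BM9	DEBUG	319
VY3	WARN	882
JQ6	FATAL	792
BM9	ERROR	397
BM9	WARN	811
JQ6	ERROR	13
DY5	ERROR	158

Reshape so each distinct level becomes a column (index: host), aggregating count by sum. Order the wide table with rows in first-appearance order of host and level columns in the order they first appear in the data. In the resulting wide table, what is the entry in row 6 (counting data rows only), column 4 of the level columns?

1358

With rows in first-appearance order of host, row 6 is host=JQ6. level columns in first-appearance order: WARN, INFO, ERROR, DEBUG, FATAL; column 4 is DEBUG.
Long rows with host=JQ6, level=DEBUG: 425 + 933 = 1358.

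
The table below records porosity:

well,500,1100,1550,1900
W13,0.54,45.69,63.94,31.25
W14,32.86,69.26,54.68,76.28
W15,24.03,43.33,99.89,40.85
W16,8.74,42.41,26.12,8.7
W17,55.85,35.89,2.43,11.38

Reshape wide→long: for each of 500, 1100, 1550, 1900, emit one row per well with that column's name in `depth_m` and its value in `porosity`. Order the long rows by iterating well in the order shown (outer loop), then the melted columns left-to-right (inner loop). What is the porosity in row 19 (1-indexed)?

2.43

20 rows total (5 × 4). Row 19: index ⌊(19-1)/4⌋ = 4 into well → W17; (19-1) mod 4 = 2 into the melted columns → 1550.
So row 19 is (W17, 1550, 2.43); porosity = 2.43.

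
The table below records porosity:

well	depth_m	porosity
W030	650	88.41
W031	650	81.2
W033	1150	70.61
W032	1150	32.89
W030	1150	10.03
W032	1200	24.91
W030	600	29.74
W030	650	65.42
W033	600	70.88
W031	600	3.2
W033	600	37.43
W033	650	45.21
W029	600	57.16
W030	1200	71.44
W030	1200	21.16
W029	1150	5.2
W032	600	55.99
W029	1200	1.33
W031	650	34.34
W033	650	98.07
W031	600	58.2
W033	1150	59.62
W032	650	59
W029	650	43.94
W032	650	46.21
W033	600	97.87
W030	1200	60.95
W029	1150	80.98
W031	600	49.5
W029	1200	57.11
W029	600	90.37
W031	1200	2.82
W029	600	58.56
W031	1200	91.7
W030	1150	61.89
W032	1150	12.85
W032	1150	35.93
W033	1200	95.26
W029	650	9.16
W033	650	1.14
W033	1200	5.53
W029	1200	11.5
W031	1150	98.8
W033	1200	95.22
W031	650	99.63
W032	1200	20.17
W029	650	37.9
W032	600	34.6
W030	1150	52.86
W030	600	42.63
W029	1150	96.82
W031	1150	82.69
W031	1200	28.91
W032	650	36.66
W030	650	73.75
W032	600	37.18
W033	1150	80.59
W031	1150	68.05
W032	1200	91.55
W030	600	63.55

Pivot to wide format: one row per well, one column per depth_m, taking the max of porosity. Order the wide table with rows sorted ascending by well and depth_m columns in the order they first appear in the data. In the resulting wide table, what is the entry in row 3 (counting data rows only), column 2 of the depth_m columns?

With rows sorted ascending by well, row 3 is well=W031. depth_m columns in first-appearance order: 650, 1150, 1200, 600; column 2 is 1150.
Long rows with well=W031, depth_m=1150: max(98.8, 82.69, 68.05) = 98.8.

98.8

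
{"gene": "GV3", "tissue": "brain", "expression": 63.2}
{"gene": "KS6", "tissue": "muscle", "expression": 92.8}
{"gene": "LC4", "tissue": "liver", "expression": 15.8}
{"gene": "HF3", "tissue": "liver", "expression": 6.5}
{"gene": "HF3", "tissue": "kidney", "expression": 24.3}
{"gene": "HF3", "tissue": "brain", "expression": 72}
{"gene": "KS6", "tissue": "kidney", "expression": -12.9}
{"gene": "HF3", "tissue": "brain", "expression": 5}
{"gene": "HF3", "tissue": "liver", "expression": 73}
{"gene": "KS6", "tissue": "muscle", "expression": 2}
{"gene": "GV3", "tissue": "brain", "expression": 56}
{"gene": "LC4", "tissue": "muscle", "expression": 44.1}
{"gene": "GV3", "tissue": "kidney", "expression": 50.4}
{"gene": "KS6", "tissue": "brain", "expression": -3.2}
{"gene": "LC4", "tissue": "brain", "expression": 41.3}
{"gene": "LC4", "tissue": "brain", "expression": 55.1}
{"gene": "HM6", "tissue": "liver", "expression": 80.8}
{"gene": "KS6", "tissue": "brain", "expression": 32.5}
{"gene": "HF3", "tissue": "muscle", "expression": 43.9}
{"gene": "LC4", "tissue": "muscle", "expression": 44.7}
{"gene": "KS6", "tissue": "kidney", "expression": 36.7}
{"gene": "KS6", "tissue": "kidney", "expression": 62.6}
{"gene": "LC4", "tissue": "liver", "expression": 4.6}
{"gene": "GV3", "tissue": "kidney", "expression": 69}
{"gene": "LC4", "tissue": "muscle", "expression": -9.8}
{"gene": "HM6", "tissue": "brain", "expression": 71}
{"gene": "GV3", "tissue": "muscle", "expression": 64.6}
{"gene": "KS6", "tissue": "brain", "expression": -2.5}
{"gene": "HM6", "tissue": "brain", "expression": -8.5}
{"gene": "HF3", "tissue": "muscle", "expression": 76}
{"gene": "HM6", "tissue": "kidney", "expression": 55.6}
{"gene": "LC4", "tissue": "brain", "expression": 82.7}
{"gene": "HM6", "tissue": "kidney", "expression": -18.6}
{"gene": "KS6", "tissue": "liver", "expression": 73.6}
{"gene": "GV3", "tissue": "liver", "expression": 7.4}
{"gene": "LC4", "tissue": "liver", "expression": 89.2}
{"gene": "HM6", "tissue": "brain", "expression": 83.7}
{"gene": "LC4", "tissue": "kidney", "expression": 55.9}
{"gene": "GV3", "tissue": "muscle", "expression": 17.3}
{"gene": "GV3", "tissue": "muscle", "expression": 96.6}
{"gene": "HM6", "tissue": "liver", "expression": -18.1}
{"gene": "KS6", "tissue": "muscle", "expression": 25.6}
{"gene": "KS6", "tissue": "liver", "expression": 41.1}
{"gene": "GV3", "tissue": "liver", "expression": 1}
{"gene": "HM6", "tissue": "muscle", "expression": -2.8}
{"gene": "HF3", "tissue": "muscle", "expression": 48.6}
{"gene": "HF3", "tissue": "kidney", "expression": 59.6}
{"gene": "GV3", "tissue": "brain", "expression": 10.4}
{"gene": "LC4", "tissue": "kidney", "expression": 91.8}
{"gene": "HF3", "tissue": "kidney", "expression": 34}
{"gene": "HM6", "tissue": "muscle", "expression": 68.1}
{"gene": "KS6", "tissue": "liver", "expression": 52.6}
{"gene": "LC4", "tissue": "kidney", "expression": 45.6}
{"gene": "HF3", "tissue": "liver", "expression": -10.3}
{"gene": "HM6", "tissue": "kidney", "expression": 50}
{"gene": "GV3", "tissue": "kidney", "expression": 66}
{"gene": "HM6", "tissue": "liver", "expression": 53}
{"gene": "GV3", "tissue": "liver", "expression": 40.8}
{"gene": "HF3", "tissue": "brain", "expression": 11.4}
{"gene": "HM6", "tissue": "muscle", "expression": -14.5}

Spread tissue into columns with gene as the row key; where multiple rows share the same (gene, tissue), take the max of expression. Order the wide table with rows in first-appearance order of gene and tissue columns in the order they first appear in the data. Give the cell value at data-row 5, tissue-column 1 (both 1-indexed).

83.7

With rows in first-appearance order of gene, row 5 is gene=HM6. tissue columns in first-appearance order: brain, muscle, liver, kidney; column 1 is brain.
Long rows with gene=HM6, tissue=brain: max(71, -8.5, 83.7) = 83.7.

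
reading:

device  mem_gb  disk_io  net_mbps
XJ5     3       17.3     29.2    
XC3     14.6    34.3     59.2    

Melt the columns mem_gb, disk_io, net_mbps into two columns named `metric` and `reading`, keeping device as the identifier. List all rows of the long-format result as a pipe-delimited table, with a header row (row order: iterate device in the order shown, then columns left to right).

Each (device, column) pair becomes one row: 2 × 3 = 6 rows.
For example, (XJ5, mem_gb) → reading=3.

| device | metric | reading |
| XJ5 | mem_gb | 3 |
| XJ5 | disk_io | 17.3 |
| XJ5 | net_mbps | 29.2 |
| XC3 | mem_gb | 14.6 |
| XC3 | disk_io | 34.3 |
| XC3 | net_mbps | 59.2 |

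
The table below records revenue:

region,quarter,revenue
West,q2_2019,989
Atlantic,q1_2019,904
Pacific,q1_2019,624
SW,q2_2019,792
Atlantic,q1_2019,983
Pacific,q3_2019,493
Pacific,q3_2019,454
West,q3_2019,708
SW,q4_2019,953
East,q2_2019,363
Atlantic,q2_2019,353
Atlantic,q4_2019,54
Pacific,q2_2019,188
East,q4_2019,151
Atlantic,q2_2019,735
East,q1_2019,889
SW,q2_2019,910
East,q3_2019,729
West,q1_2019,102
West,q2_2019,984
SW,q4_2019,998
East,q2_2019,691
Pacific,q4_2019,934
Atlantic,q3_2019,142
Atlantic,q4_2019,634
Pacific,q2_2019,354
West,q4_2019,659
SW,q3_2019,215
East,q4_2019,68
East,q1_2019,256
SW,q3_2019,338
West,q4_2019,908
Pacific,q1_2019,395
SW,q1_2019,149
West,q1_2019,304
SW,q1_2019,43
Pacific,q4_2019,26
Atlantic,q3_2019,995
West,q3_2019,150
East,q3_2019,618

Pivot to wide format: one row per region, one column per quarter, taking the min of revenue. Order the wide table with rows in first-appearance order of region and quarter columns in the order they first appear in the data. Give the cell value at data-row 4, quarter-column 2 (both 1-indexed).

With rows in first-appearance order of region, row 4 is region=SW. quarter columns in first-appearance order: q2_2019, q1_2019, q3_2019, q4_2019; column 2 is q1_2019.
Long rows with region=SW, quarter=q1_2019: min(149, 43) = 43.

43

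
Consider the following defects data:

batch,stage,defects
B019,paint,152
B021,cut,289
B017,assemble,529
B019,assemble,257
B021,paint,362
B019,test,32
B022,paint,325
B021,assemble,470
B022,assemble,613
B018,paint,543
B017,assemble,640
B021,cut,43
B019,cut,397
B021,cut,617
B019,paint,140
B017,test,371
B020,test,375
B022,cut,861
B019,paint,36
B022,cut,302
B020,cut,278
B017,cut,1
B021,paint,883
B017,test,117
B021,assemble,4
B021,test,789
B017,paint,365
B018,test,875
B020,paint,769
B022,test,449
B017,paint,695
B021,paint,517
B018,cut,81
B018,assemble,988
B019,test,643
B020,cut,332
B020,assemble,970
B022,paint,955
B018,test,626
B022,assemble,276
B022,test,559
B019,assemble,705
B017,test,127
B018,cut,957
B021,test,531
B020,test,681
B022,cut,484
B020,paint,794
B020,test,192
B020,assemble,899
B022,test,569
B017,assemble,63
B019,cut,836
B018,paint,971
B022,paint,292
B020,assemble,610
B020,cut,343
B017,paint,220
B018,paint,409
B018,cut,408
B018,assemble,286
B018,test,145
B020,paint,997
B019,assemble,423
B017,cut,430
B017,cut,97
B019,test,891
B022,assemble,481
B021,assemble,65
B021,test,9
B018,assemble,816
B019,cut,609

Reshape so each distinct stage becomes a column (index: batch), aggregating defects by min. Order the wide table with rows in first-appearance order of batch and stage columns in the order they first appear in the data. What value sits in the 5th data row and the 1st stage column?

With rows in first-appearance order of batch, row 5 is batch=B018. stage columns in first-appearance order: paint, cut, assemble, test; column 1 is paint.
Long rows with batch=B018, stage=paint: min(543, 971, 409) = 409.

409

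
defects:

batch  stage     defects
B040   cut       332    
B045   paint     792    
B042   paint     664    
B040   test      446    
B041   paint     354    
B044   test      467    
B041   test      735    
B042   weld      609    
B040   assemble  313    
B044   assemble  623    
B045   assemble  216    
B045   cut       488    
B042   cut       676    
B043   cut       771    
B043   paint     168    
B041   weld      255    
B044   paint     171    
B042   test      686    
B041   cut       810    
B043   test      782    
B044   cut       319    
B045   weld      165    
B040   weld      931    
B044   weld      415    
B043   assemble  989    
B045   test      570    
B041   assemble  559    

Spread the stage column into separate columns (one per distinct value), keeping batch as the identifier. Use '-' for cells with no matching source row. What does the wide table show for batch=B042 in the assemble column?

-

No long-format row has batch=B042 and stage=assemble, so the cell is -.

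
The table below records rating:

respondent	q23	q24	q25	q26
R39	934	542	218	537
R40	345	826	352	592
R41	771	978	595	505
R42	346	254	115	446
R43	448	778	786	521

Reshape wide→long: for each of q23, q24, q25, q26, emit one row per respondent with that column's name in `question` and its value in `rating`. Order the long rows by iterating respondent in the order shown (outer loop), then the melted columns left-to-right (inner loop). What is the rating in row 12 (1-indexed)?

505

20 rows total (5 × 4). Row 12: index ⌊(12-1)/4⌋ = 2 into respondent → R41; (12-1) mod 4 = 3 into the melted columns → q26.
So row 12 is (R41, q26, 505); rating = 505.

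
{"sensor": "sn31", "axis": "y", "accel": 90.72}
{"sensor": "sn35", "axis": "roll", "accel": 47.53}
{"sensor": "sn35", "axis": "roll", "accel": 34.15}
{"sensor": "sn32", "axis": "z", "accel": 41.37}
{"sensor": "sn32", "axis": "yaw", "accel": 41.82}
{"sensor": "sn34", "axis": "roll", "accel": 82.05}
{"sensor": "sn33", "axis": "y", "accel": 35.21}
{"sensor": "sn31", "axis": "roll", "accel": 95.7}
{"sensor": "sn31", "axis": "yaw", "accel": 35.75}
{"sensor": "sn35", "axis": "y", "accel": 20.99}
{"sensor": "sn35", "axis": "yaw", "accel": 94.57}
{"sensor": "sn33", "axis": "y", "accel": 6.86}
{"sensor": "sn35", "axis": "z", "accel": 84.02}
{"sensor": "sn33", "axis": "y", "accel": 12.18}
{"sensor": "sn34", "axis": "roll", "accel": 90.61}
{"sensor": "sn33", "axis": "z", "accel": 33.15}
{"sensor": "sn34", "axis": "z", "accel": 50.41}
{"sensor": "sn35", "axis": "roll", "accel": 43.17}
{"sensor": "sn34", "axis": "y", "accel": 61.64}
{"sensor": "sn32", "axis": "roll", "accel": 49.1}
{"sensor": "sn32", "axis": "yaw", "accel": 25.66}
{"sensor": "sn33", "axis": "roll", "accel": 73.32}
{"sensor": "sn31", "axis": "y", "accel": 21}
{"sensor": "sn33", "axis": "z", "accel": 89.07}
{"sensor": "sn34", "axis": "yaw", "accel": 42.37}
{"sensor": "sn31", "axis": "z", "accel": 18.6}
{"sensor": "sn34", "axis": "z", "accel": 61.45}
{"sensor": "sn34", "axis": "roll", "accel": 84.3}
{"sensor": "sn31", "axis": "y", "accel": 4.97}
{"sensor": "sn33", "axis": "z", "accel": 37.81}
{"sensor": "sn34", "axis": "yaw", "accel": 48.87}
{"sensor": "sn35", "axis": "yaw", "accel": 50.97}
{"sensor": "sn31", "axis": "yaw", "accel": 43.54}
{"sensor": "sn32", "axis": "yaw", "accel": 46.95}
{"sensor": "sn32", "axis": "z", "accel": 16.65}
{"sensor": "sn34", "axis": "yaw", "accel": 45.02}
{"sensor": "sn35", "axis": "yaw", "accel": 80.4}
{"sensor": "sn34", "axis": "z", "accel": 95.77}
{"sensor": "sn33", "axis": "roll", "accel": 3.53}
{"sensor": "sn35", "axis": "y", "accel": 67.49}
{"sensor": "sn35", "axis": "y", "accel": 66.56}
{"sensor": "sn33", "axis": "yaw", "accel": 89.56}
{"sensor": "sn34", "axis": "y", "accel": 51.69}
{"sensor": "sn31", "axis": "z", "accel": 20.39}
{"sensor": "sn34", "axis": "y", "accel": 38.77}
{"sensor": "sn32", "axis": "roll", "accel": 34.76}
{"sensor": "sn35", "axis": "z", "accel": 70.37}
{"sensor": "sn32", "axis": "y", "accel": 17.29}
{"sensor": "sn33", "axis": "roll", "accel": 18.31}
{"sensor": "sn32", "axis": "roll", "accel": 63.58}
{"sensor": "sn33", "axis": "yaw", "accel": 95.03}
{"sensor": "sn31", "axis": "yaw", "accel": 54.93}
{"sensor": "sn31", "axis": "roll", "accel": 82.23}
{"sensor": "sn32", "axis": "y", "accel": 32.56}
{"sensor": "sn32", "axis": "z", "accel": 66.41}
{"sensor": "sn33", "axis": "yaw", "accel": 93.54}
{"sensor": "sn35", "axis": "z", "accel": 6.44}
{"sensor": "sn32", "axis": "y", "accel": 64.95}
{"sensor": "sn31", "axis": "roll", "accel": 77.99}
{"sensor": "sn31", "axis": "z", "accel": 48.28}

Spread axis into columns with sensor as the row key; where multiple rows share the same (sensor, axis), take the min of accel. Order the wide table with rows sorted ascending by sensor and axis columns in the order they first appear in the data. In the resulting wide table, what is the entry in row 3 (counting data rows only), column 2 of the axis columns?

3.53

With rows sorted ascending by sensor, row 3 is sensor=sn33. axis columns in first-appearance order: y, roll, z, yaw; column 2 is roll.
Long rows with sensor=sn33, axis=roll: min(73.32, 3.53, 18.31) = 3.53.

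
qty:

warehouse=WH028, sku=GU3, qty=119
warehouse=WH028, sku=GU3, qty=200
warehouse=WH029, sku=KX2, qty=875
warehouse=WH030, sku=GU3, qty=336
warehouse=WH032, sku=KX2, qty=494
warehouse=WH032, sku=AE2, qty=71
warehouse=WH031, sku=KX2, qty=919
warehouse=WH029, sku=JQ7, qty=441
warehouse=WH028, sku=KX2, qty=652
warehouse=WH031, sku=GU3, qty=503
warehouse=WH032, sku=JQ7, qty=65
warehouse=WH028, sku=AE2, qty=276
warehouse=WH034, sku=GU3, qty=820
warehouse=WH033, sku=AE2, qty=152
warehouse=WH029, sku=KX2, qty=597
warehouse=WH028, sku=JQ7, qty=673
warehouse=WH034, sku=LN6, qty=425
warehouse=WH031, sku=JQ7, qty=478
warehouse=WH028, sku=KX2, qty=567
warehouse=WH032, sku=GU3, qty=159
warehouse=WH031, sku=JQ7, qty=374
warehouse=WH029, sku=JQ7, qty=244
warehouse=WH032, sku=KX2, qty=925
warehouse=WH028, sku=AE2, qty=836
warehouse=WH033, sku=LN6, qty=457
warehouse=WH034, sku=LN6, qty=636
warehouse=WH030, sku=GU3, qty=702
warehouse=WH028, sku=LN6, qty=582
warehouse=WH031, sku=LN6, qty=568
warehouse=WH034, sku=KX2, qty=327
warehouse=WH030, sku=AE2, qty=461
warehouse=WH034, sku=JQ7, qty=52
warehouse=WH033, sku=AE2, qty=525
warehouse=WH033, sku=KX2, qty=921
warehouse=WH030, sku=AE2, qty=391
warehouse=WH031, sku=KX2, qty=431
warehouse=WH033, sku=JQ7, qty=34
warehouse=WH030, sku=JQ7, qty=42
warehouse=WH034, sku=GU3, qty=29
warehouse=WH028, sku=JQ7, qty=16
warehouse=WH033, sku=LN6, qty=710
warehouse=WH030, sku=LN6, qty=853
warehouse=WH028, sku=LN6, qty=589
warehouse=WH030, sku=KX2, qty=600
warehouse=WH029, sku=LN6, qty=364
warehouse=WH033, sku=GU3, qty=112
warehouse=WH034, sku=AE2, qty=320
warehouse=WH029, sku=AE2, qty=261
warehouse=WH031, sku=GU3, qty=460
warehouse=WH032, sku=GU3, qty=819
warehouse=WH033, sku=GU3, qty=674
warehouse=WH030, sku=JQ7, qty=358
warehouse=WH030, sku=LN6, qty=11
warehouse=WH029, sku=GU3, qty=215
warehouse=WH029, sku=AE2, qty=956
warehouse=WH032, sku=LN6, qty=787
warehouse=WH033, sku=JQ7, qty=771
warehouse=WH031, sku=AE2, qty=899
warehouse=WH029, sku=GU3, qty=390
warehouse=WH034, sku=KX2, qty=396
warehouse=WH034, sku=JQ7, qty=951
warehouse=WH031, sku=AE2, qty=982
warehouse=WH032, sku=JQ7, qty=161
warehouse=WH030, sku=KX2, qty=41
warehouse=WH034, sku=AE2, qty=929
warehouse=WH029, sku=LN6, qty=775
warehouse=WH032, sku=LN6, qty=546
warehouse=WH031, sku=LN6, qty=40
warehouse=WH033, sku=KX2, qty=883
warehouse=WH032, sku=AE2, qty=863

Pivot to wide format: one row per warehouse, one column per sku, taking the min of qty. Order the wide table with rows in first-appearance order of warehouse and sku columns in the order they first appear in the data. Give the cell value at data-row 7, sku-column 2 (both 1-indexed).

With rows in first-appearance order of warehouse, row 7 is warehouse=WH033. sku columns in first-appearance order: GU3, KX2, AE2, JQ7, LN6; column 2 is KX2.
Long rows with warehouse=WH033, sku=KX2: min(921, 883) = 883.

883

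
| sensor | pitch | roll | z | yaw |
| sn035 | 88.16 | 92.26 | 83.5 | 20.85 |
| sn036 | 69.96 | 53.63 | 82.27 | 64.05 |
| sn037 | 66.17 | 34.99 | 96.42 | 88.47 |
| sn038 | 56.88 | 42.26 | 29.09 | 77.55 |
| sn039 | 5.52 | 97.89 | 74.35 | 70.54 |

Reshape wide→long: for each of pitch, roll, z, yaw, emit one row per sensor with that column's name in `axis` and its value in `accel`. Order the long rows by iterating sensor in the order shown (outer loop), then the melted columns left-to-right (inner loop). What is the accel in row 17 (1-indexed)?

20 rows total (5 × 4). Row 17: index ⌊(17-1)/4⌋ = 4 into sensor → sn039; (17-1) mod 4 = 0 into the melted columns → pitch.
So row 17 is (sn039, pitch, 5.52); accel = 5.52.

5.52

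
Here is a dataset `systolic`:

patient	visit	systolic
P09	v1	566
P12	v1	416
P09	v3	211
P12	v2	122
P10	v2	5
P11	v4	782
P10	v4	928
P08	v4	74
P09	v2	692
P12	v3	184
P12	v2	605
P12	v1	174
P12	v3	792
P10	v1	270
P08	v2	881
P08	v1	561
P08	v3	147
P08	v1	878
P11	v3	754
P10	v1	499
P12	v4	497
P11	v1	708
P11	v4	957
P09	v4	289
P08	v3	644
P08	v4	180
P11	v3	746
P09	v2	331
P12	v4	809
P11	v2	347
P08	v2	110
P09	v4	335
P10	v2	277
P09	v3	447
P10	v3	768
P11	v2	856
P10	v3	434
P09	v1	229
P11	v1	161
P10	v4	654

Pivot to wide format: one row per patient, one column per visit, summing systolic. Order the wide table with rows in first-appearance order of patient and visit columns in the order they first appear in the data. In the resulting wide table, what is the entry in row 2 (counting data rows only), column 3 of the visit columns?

With rows in first-appearance order of patient, row 2 is patient=P12. visit columns in first-appearance order: v1, v3, v2, v4; column 3 is v2.
Long rows with patient=P12, visit=v2: 122 + 605 = 727.

727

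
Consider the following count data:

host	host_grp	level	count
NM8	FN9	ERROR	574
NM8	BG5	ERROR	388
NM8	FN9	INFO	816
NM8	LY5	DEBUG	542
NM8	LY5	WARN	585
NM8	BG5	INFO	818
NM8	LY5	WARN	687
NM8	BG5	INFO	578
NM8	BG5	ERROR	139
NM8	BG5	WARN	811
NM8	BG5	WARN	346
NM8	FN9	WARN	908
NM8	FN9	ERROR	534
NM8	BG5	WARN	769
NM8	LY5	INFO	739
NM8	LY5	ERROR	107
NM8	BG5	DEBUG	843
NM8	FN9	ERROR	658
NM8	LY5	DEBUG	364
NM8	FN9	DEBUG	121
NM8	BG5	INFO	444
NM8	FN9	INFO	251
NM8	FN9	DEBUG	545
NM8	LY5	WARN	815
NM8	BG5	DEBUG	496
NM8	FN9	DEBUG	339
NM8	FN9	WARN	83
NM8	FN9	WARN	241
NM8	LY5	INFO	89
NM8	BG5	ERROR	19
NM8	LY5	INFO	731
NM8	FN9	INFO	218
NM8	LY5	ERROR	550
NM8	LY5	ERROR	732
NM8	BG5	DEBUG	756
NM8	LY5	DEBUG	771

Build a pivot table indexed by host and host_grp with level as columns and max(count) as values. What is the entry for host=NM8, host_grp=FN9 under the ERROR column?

658

Rows with host=NM8, host_grp=FN9 and level=ERROR: count values are 574, 534, 658.
max(574, 534, 658) = 658.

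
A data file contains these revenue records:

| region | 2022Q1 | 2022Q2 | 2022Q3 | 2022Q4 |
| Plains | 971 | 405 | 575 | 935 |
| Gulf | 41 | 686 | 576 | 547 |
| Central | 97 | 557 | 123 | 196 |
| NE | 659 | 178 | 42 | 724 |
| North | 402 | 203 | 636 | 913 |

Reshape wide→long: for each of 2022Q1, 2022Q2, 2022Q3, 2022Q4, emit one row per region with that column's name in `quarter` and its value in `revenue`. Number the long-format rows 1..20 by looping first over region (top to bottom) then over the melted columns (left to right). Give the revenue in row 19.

20 rows total (5 × 4). Row 19: index ⌊(19-1)/4⌋ = 4 into region → North; (19-1) mod 4 = 2 into the melted columns → 2022Q3.
So row 19 is (North, 2022Q3, 636); revenue = 636.

636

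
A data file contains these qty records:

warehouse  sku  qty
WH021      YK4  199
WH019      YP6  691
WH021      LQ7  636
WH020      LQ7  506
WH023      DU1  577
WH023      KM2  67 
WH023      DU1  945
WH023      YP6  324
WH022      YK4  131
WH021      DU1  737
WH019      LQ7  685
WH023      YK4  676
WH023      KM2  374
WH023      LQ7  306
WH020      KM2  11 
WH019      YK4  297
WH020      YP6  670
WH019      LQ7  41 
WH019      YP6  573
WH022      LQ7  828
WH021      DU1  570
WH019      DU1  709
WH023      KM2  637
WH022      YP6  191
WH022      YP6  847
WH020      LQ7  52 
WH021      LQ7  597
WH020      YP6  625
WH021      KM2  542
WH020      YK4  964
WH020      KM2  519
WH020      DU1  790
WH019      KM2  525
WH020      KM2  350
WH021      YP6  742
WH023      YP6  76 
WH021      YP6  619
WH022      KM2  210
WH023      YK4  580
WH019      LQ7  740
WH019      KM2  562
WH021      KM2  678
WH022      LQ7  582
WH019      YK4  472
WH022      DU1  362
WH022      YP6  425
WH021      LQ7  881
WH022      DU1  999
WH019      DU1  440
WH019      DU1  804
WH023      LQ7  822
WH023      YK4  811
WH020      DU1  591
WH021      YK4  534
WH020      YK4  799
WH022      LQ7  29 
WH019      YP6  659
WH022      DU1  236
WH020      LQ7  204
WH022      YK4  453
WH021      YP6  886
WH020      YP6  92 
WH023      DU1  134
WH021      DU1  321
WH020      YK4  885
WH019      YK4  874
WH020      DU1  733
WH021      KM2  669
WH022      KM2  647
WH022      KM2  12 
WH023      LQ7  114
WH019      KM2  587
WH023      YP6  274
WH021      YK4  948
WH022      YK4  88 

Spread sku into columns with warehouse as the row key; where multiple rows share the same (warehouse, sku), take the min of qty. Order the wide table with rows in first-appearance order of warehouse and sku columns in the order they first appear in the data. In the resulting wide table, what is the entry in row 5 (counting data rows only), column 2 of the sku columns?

191

With rows in first-appearance order of warehouse, row 5 is warehouse=WH022. sku columns in first-appearance order: YK4, YP6, LQ7, DU1, KM2; column 2 is YP6.
Long rows with warehouse=WH022, sku=YP6: min(191, 847, 425) = 191.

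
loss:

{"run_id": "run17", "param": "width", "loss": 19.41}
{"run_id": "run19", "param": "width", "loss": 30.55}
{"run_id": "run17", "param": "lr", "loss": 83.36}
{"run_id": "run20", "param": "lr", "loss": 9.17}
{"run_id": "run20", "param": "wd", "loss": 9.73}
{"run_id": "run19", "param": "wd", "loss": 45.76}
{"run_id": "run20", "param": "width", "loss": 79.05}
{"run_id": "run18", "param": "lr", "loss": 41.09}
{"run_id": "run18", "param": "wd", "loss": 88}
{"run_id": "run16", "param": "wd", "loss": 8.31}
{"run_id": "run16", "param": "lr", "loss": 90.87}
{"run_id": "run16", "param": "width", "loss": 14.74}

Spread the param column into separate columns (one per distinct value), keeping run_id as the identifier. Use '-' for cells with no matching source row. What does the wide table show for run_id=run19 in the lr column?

No long-format row has run_id=run19 and param=lr, so the cell is -.

-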